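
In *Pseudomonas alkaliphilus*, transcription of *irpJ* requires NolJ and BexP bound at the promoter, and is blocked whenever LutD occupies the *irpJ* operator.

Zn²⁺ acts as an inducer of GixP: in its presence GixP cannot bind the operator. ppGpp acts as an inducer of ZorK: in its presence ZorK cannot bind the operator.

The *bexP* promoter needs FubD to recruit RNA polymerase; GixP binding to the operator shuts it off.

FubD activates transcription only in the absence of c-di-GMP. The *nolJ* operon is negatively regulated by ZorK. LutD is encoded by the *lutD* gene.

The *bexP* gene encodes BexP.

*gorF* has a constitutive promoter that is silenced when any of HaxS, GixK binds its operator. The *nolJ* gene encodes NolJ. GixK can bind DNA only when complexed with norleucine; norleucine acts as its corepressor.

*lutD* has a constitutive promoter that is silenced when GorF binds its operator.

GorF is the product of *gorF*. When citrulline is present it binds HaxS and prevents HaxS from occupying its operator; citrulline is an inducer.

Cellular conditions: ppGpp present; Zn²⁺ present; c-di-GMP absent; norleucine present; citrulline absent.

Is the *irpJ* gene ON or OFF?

OFF

ppGpp is present, so ZorK is inactive.
With no repressor bound, *nolJ* is transcribed.
So NolJ is produced and active.
Zn²⁺ is present, so GixP is inactive.
c-di-GMP is absent, so FubD is active.
No repressor is bound and FubD is active, so *bexP* is transcribed.
So BexP is produced and active.
Citrulline is absent, so HaxS is active.
Norleucine is present, so GixK is active.
With repressor HaxS bound, *gorF* is not transcribed.
So GorF is not produced.
With no repressor bound, *lutD* is transcribed.
So LutD is produced and active.
With repressor LutD bound, *irpJ* is not transcribed.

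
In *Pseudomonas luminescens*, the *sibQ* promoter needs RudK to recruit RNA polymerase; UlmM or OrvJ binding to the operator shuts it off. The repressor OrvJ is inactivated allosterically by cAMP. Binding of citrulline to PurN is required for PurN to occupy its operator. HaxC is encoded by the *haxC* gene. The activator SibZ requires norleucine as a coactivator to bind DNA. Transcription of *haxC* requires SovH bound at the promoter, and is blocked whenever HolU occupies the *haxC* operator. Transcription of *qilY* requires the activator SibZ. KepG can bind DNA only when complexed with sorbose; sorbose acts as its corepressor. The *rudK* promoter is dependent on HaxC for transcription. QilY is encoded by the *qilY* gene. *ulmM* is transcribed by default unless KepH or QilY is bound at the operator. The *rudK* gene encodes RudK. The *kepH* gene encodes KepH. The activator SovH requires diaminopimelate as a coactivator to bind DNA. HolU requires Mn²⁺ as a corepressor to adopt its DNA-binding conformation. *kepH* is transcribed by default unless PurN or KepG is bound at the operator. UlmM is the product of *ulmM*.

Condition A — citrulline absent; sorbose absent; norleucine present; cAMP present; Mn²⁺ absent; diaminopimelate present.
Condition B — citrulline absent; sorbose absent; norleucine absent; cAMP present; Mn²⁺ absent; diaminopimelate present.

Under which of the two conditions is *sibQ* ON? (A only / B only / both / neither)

Condition A:
Citrulline is absent, so PurN is inactive.
Sorbose is absent, so KepG is inactive.
With no repressor bound, *kepH* is transcribed.
So KepH is produced and active.
Norleucine is present, so SibZ is active.
No repressor is bound and SibZ is active, so *qilY* is transcribed.
So QilY is produced and active.
With repressor KepH bound, *ulmM* is not transcribed.
So UlmM is not produced.
cAMP is present, so OrvJ is inactive.
Mn²⁺ is absent, so HolU is inactive.
Diaminopimelate is present, so SovH is active.
No repressor is bound and SovH is active, so *haxC* is transcribed.
So HaxC is produced and active.
No repressor is bound and HaxC is active, so *rudK* is transcribed.
So RudK is produced and active.
No repressor is bound and RudK is active, so *sibQ* is transcribed.
→ *sibQ* is ON in A.
Condition B:
Citrulline is absent, so PurN is inactive.
Sorbose is absent, so KepG is inactive.
With no repressor bound, *kepH* is transcribed.
So KepH is produced and active.
Norleucine is absent, so SibZ is inactive.
Required activator SibZ is absent, so *qilY* is not transcribed.
So QilY is not produced.
With repressor KepH bound, *ulmM* is not transcribed.
So UlmM is not produced.
cAMP is present, so OrvJ is inactive.
Mn²⁺ is absent, so HolU is inactive.
Diaminopimelate is present, so SovH is active.
No repressor is bound and SovH is active, so *haxC* is transcribed.
So HaxC is produced and active.
No repressor is bound and HaxC is active, so *rudK* is transcribed.
So RudK is produced and active.
No repressor is bound and RudK is active, so *sibQ* is transcribed.
→ *sibQ* is ON in B.

both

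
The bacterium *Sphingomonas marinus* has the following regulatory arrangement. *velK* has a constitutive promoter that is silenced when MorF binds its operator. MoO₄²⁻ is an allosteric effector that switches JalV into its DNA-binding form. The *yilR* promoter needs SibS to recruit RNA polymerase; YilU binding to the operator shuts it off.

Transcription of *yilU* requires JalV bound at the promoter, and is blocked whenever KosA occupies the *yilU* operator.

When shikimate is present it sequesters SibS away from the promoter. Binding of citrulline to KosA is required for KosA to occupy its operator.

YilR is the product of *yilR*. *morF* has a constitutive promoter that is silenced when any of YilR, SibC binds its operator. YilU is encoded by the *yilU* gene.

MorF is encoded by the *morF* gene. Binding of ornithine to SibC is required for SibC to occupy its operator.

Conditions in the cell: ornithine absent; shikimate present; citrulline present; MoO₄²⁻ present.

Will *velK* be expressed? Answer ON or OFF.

MoO₄²⁻ is present, so JalV is active.
Citrulline is present, so KosA is active.
With repressor KosA bound, *yilU* is not transcribed.
So YilU is not produced.
Shikimate is present, so SibS is inactive.
Required activator SibS is absent, so *yilR* is not transcribed.
So YilR is not produced.
Ornithine is absent, so SibC is inactive.
With no repressor bound, *morF* is transcribed.
So MorF is produced and active.
With repressor MorF bound, *velK* is not transcribed.

OFF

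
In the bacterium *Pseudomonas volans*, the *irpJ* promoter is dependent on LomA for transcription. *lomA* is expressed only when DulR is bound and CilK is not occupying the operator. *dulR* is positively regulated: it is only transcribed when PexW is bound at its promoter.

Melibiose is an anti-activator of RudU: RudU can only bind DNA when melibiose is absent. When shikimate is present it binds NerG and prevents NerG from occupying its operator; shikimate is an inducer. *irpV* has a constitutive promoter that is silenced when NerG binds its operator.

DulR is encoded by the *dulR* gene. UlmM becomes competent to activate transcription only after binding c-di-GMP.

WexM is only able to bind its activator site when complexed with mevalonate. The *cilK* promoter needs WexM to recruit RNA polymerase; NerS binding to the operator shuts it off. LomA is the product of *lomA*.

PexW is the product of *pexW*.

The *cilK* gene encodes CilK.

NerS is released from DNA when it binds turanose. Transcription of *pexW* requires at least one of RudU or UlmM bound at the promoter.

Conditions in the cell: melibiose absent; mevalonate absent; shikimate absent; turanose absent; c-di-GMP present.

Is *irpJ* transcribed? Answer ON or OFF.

Melibiose is absent, so RudU is active.
c-di-GMP is present, so UlmM is active.
Activator RudU is present, so *pexW* is transcribed.
So PexW is produced and active.
No repressor is bound and PexW is active, so *dulR* is transcribed.
So DulR is produced and active.
Turanose is absent, so NerS is active.
Mevalonate is absent, so WexM is inactive.
With repressor NerS bound, *cilK* is not transcribed.
So CilK is not produced.
No repressor is bound and DulR is active, so *lomA* is transcribed.
So LomA is produced and active.
No repressor is bound and LomA is active, so *irpJ* is transcribed.

ON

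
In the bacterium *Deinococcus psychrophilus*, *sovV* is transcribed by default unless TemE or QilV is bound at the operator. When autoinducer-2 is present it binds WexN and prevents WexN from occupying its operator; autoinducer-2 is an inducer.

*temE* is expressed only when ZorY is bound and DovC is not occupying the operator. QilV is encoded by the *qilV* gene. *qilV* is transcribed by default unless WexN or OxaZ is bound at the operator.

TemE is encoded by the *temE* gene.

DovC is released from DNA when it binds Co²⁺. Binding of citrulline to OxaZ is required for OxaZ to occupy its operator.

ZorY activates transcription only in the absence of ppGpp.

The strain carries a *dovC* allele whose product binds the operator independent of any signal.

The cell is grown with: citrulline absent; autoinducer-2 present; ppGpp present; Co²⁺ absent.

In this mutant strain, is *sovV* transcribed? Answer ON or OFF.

OFF

ppGpp is present, so ZorY is inactive.
DovC is constitutively active in this strain.
With repressor DovC bound, *temE* is not transcribed.
So TemE is not produced.
Autoinducer-2 is present, so WexN is inactive.
Citrulline is absent, so OxaZ is inactive.
With no repressor bound, *qilV* is transcribed.
So QilV is produced and active.
With repressor QilV bound, *sovV* is not transcribed.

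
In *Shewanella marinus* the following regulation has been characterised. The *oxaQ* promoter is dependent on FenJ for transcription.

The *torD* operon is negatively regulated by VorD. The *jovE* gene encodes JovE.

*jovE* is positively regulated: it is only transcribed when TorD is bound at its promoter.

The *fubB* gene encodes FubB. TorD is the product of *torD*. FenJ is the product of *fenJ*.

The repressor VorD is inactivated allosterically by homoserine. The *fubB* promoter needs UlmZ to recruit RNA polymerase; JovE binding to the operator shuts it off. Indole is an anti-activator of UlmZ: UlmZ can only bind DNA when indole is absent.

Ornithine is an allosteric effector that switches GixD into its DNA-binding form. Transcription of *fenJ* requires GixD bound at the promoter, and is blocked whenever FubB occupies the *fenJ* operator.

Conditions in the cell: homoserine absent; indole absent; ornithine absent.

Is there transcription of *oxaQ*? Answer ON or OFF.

Homoserine is absent, so VorD is active.
With repressor VorD bound, *torD* is not transcribed.
So TorD is not produced.
Required activator TorD is absent, so *jovE* is not transcribed.
So JovE is not produced.
Indole is absent, so UlmZ is active.
No repressor is bound and UlmZ is active, so *fubB* is transcribed.
So FubB is produced and active.
Ornithine is absent, so GixD is inactive.
With repressor FubB bound, *fenJ* is not transcribed.
So FenJ is not produced.
Required activator FenJ is absent, so *oxaQ* is not transcribed.

OFF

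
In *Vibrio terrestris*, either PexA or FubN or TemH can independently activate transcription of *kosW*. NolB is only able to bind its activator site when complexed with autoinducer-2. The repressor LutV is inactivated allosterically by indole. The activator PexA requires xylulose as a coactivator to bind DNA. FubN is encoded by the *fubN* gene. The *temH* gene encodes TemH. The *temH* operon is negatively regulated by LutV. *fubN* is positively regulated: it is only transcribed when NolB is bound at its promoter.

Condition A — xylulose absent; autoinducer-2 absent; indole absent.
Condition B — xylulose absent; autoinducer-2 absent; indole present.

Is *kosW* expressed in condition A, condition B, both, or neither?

Condition A:
Xylulose is absent, so PexA is inactive.
Autoinducer-2 is absent, so NolB is inactive.
Required activator NolB is absent, so *fubN* is not transcribed.
So FubN is not produced.
Indole is absent, so LutV is active.
With repressor LutV bound, *temH* is not transcribed.
So TemH is not produced.
No activator is available at the *kosW* promoter, so *kosW* is not transcribed.
→ *kosW* is OFF in A.
Condition B:
Xylulose is absent, so PexA is inactive.
Autoinducer-2 is absent, so NolB is inactive.
Required activator NolB is absent, so *fubN* is not transcribed.
So FubN is not produced.
Indole is present, so LutV is inactive.
With no repressor bound, *temH* is transcribed.
So TemH is produced and active.
Activator TemH is present, so *kosW* is transcribed.
→ *kosW* is ON in B.

B only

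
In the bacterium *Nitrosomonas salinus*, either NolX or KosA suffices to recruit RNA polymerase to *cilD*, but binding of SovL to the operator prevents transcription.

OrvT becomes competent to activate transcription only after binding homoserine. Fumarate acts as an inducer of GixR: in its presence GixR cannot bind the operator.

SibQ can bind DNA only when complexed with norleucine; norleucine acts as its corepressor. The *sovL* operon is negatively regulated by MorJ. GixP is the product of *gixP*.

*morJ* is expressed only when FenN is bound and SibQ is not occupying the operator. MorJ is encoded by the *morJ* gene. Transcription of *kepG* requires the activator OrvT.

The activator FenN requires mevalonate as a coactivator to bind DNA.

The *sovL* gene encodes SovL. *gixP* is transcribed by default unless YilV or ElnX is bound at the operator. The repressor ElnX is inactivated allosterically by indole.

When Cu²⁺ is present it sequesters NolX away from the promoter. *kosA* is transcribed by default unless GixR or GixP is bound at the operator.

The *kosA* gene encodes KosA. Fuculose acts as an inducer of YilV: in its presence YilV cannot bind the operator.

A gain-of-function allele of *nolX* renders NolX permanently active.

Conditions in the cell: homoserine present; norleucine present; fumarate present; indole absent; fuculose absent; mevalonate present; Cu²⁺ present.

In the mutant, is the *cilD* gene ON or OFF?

Mevalonate is present, so FenN is active.
Norleucine is present, so SibQ is active.
With repressor SibQ bound, *morJ* is not transcribed.
So MorJ is not produced.
With no repressor bound, *sovL* is transcribed.
So SovL is produced and active.
NolX is constitutively active in this strain.
Fumarate is present, so GixR is inactive.
Fuculose is absent, so YilV is active.
Indole is absent, so ElnX is active.
With repressor YilV bound, *gixP* is not transcribed.
So GixP is not produced.
With no repressor bound, *kosA* is transcribed.
So KosA is produced and active.
With repressor SovL bound, *cilD* is not transcribed.

OFF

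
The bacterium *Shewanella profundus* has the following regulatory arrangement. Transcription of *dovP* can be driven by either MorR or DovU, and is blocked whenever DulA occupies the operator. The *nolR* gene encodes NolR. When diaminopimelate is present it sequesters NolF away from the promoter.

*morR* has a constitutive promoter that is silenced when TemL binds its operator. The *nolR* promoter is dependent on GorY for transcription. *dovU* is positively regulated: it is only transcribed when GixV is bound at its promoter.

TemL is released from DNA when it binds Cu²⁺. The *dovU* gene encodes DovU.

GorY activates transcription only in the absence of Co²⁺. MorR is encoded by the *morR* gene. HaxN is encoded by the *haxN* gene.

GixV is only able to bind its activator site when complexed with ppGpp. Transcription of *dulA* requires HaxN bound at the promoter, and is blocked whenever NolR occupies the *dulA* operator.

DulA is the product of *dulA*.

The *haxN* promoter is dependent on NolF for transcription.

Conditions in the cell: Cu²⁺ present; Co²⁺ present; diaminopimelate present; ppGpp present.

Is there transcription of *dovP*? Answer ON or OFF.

Cu²⁺ is present, so TemL is inactive.
With no repressor bound, *morR* is transcribed.
So MorR is produced and active.
ppGpp is present, so GixV is active.
No repressor is bound and GixV is active, so *dovU* is transcribed.
So DovU is produced and active.
Co²⁺ is present, so GorY is inactive.
Required activator GorY is absent, so *nolR* is not transcribed.
So NolR is not produced.
Diaminopimelate is present, so NolF is inactive.
Required activator NolF is absent, so *haxN* is not transcribed.
So HaxN is not produced.
Required activator HaxN is absent, so *dulA* is not transcribed.
So DulA is not produced.
Activator MorR is present, so *dovP* is transcribed.

ON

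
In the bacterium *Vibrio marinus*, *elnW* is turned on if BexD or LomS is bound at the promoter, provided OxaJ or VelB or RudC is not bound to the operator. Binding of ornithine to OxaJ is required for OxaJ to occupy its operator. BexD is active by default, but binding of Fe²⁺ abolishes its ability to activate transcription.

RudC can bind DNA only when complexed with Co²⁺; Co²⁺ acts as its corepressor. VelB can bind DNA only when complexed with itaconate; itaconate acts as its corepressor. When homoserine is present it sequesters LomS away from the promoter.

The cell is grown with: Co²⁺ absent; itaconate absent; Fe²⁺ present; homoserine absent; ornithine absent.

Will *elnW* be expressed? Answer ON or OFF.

Ornithine is absent, so OxaJ is inactive.
Fe²⁺ is present, so BexD is inactive.
Itaconate is absent, so VelB is inactive.
Co²⁺ is absent, so RudC is inactive.
Homoserine is absent, so LomS is active.
Activator LomS is present, so *elnW* is transcribed.

ON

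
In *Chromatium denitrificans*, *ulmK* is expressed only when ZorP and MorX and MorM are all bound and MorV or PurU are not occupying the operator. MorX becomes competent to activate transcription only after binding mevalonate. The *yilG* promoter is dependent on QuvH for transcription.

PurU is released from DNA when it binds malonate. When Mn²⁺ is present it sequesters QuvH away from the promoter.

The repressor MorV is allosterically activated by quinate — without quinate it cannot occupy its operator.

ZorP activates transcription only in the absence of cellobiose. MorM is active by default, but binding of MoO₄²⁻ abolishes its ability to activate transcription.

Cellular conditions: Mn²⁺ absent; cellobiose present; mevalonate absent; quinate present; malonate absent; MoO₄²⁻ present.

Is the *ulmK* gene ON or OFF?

Quinate is present, so MorV is active.
Malonate is absent, so PurU is active.
Cellobiose is present, so ZorP is inactive.
Mevalonate is absent, so MorX is inactive.
MoO₄²⁻ is present, so MorM is inactive.
With repressor MorV bound, *ulmK* is not transcribed.

OFF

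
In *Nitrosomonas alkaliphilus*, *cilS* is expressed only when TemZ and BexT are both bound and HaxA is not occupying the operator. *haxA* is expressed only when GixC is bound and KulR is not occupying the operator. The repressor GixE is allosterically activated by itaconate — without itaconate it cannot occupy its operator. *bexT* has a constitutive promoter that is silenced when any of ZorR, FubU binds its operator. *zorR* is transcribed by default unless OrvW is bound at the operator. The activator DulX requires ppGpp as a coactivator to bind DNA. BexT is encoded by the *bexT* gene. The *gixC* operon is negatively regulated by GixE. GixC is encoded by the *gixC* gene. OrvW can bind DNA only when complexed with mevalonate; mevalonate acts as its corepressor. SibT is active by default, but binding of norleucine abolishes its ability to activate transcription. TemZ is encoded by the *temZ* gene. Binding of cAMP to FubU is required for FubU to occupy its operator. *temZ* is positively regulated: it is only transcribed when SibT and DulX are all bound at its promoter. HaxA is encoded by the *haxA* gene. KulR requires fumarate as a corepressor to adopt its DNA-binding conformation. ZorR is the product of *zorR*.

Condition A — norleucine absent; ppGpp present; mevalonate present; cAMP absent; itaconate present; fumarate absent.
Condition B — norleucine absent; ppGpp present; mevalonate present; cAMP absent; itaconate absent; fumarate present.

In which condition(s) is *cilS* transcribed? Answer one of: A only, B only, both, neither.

Condition A:
Norleucine is absent, so SibT is active.
ppGpp is present, so DulX is active.
No repressor is bound and SibT and DulX are active, so *temZ* is transcribed.
So TemZ is produced and active.
Mevalonate is present, so OrvW is active.
With repressor OrvW bound, *zorR* is not transcribed.
So ZorR is not produced.
cAMP is absent, so FubU is inactive.
With no repressor bound, *bexT* is transcribed.
So BexT is produced and active.
Itaconate is present, so GixE is active.
With repressor GixE bound, *gixC* is not transcribed.
So GixC is not produced.
Fumarate is absent, so KulR is inactive.
Required activator GixC is absent, so *haxA* is not transcribed.
So HaxA is not produced.
No repressor is bound and TemZ and BexT are active, so *cilS* is transcribed.
→ *cilS* is ON in A.
Condition B:
Norleucine is absent, so SibT is active.
ppGpp is present, so DulX is active.
No repressor is bound and SibT and DulX are active, so *temZ* is transcribed.
So TemZ is produced and active.
Mevalonate is present, so OrvW is active.
With repressor OrvW bound, *zorR* is not transcribed.
So ZorR is not produced.
cAMP is absent, so FubU is inactive.
With no repressor bound, *bexT* is transcribed.
So BexT is produced and active.
Itaconate is absent, so GixE is inactive.
With no repressor bound, *gixC* is transcribed.
So GixC is produced and active.
Fumarate is present, so KulR is active.
With repressor KulR bound, *haxA* is not transcribed.
So HaxA is not produced.
No repressor is bound and TemZ and BexT are active, so *cilS* is transcribed.
→ *cilS* is ON in B.

both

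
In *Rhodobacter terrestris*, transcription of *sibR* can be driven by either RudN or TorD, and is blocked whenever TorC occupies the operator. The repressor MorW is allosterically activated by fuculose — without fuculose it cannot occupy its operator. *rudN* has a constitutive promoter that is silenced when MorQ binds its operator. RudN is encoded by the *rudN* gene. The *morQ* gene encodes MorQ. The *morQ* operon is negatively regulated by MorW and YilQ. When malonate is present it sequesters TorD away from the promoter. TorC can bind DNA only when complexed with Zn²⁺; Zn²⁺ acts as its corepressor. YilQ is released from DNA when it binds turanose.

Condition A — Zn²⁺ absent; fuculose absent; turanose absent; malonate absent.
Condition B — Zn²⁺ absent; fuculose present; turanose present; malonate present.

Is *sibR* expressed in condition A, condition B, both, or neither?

both

Condition A:
Zn²⁺ is absent, so TorC is inactive.
Fuculose is absent, so MorW is inactive.
Turanose is absent, so YilQ is active.
With repressor YilQ bound, *morQ* is not transcribed.
So MorQ is not produced.
With no repressor bound, *rudN* is transcribed.
So RudN is produced and active.
Malonate is absent, so TorD is active.
Activator RudN is present, so *sibR* is transcribed.
→ *sibR* is ON in A.
Condition B:
Zn²⁺ is absent, so TorC is inactive.
Fuculose is present, so MorW is active.
Turanose is present, so YilQ is inactive.
With repressor MorW bound, *morQ* is not transcribed.
So MorQ is not produced.
With no repressor bound, *rudN* is transcribed.
So RudN is produced and active.
Malonate is present, so TorD is inactive.
Activator RudN is present, so *sibR* is transcribed.
→ *sibR* is ON in B.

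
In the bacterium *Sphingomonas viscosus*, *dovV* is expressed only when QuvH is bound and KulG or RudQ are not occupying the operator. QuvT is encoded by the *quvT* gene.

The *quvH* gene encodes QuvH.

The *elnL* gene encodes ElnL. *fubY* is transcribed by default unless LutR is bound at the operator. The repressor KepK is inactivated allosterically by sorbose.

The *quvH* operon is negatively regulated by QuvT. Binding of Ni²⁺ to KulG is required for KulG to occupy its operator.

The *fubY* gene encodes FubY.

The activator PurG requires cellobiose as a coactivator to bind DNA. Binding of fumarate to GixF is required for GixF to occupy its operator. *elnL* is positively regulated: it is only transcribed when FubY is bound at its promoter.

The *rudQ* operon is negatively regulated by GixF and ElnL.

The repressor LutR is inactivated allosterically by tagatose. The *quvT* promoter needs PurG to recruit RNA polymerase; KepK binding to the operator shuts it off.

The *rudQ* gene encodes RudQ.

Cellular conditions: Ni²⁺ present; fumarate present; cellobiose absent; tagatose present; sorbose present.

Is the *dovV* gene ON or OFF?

Sorbose is present, so KepK is inactive.
Cellobiose is absent, so PurG is inactive.
Required activator PurG is absent, so *quvT* is not transcribed.
So QuvT is not produced.
With no repressor bound, *quvH* is transcribed.
So QuvH is produced and active.
Ni²⁺ is present, so KulG is active.
Fumarate is present, so GixF is active.
Tagatose is present, so LutR is inactive.
With no repressor bound, *fubY* is transcribed.
So FubY is produced and active.
No repressor is bound and FubY is active, so *elnL* is transcribed.
So ElnL is produced and active.
With repressor GixF bound, *rudQ* is not transcribed.
So RudQ is not produced.
With repressor KulG bound, *dovV* is not transcribed.

OFF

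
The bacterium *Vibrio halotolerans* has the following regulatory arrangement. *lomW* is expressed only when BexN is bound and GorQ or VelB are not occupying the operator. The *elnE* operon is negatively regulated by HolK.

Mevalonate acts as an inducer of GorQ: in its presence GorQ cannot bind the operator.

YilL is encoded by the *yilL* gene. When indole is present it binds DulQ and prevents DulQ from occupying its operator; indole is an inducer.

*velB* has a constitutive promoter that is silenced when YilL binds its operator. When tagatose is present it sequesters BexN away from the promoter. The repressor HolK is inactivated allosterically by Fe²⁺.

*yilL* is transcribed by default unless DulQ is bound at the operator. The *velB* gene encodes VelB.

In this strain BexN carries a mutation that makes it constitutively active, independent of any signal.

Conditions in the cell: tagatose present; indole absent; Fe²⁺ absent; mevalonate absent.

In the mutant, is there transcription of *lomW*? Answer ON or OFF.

BexN is constitutively active in this strain.
Mevalonate is absent, so GorQ is active.
Indole is absent, so DulQ is active.
With repressor DulQ bound, *yilL* is not transcribed.
So YilL is not produced.
With no repressor bound, *velB* is transcribed.
So VelB is produced and active.
With repressor GorQ bound, *lomW* is not transcribed.

OFF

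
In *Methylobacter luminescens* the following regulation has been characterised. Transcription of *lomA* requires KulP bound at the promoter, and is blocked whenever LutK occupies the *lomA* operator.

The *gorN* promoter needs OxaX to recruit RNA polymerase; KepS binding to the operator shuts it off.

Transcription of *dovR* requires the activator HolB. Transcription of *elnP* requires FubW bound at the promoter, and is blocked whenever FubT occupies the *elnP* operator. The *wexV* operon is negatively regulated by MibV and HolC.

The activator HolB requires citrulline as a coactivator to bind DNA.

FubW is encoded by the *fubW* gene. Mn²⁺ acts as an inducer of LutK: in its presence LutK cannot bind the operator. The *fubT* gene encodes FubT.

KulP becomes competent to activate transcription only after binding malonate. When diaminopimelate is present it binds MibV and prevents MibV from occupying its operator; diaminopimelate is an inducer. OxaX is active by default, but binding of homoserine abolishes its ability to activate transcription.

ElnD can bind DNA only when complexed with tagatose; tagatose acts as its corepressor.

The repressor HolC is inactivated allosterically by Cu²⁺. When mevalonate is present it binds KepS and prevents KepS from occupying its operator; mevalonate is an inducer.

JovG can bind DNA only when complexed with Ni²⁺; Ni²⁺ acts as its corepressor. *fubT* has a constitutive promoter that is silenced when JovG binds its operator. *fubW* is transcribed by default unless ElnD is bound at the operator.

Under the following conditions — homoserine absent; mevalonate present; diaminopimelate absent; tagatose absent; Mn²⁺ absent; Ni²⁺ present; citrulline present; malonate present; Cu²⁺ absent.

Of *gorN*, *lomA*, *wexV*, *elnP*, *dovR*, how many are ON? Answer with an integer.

Homoserine is absent, so OxaX is active.
Mevalonate is present, so KepS is inactive.
No repressor is bound and OxaX is active, so *gorN* is transcribed.
→ *gorN* is ON.
Mn²⁺ is absent, so LutK is active.
Malonate is present, so KulP is active.
With repressor LutK bound, *lomA* is not transcribed.
→ *lomA* is OFF.
Diaminopimelate is absent, so MibV is active.
Cu²⁺ is absent, so HolC is active.
With repressor MibV bound, *wexV* is not transcribed.
→ *wexV* is OFF.
Tagatose is absent, so ElnD is inactive.
With no repressor bound, *fubW* is transcribed.
So FubW is produced and active.
Ni²⁺ is present, so JovG is active.
With repressor JovG bound, *fubT* is not transcribed.
So FubT is not produced.
No repressor is bound and FubW is active, so *elnP* is transcribed.
→ *elnP* is ON.
Citrulline is present, so HolB is active.
No repressor is bound and HolB is active, so *dovR* is transcribed.
→ *dovR* is ON.
3 of the 5 genes are transcribed.

3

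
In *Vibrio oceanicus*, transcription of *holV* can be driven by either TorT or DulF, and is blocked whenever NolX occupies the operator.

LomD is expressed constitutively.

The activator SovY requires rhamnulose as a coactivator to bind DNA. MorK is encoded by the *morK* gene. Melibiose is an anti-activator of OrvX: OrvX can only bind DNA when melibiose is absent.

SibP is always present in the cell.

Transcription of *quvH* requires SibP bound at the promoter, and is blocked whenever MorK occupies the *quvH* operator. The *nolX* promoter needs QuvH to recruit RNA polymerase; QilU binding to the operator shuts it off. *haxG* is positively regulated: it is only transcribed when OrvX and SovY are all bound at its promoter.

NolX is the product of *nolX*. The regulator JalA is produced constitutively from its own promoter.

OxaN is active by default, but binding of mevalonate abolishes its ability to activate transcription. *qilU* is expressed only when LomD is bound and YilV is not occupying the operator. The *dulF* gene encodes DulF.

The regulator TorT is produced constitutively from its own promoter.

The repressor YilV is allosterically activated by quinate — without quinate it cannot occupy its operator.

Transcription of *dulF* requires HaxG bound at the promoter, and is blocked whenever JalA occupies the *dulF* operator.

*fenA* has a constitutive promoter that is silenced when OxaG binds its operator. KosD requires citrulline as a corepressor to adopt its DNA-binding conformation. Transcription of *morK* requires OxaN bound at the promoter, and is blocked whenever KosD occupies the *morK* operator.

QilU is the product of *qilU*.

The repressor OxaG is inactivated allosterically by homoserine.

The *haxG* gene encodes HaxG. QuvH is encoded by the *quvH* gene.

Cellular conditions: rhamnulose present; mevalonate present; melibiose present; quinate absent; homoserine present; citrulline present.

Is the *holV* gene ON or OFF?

ON

TorT is produced constitutively and is active.
Mevalonate is present, so OxaN is inactive.
Citrulline is present, so KosD is active.
With repressor KosD bound, *morK* is not transcribed.
So MorK is not produced.
SibP is produced constitutively and is active.
No repressor is bound and SibP is active, so *quvH* is transcribed.
So QuvH is produced and active.
Quinate is absent, so YilV is inactive.
LomD is produced constitutively and is active.
No repressor is bound and LomD is active, so *qilU* is transcribed.
So QilU is produced and active.
With repressor QilU bound, *nolX* is not transcribed.
So NolX is not produced.
Melibiose is present, so OrvX is inactive.
Rhamnulose is present, so SovY is active.
Required activator OrvX is absent, so *haxG* is not transcribed.
So HaxG is not produced.
JalA is produced constitutively and is active.
With repressor JalA bound, *dulF* is not transcribed.
So DulF is not produced.
Activator TorT is present, so *holV* is transcribed.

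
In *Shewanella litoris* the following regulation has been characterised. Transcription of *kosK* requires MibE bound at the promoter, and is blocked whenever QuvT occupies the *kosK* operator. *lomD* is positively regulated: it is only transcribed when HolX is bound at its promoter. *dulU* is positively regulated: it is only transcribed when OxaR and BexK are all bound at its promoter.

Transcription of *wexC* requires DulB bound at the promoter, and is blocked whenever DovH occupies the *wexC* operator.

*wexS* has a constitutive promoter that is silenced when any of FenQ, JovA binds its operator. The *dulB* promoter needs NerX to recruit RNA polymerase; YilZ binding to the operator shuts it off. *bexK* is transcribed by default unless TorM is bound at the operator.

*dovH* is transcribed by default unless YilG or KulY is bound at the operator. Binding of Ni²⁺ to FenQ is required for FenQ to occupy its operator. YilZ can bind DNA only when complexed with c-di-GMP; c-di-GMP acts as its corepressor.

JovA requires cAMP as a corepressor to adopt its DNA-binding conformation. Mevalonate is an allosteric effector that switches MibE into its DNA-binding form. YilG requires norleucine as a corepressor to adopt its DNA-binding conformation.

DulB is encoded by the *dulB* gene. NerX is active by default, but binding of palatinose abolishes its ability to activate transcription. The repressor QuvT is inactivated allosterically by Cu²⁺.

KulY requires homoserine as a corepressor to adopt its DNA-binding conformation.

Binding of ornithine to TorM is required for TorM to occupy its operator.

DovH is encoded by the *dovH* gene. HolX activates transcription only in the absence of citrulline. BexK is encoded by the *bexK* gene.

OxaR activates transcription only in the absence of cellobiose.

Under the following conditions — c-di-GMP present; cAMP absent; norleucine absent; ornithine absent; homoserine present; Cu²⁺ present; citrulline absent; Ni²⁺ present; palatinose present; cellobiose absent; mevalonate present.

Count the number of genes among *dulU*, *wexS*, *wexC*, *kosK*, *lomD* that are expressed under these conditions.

Cellobiose is absent, so OxaR is active.
Ornithine is absent, so TorM is inactive.
With no repressor bound, *bexK* is transcribed.
So BexK is produced and active.
No repressor is bound and OxaR and BexK are active, so *dulU* is transcribed.
→ *dulU* is ON.
Ni²⁺ is present, so FenQ is active.
cAMP is absent, so JovA is inactive.
With repressor FenQ bound, *wexS* is not transcribed.
→ *wexS* is OFF.
c-di-GMP is present, so YilZ is active.
Palatinose is present, so NerX is inactive.
With repressor YilZ bound, *dulB* is not transcribed.
So DulB is not produced.
Norleucine is absent, so YilG is inactive.
Homoserine is present, so KulY is active.
With repressor KulY bound, *dovH* is not transcribed.
So DovH is not produced.
Required activator DulB is absent, so *wexC* is not transcribed.
→ *wexC* is OFF.
Cu²⁺ is present, so QuvT is inactive.
Mevalonate is present, so MibE is active.
No repressor is bound and MibE is active, so *kosK* is transcribed.
→ *kosK* is ON.
Citrulline is absent, so HolX is active.
No repressor is bound and HolX is active, so *lomD* is transcribed.
→ *lomD* is ON.
3 of the 5 genes are transcribed.

3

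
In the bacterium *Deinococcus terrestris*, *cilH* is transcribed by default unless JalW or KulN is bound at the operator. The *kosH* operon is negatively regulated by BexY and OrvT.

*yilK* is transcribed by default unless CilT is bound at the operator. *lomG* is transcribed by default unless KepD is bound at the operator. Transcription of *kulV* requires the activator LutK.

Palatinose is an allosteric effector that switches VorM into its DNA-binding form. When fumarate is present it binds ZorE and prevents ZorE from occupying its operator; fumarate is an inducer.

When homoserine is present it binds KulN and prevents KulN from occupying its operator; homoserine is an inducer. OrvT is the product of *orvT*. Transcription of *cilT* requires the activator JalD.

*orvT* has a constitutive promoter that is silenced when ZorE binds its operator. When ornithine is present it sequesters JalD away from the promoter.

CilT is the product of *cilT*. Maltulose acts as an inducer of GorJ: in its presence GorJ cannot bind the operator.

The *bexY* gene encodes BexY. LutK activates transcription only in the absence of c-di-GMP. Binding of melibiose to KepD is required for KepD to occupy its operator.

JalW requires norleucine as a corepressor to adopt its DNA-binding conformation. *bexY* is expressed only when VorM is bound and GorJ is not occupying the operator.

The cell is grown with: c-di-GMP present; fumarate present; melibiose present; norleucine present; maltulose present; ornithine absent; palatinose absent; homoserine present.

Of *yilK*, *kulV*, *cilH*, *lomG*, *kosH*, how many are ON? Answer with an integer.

Ornithine is absent, so JalD is active.
No repressor is bound and JalD is active, so *cilT* is transcribed.
So CilT is produced and active.
With repressor CilT bound, *yilK* is not transcribed.
→ *yilK* is OFF.
c-di-GMP is present, so LutK is inactive.
Required activator LutK is absent, so *kulV* is not transcribed.
→ *kulV* is OFF.
Norleucine is present, so JalW is active.
Homoserine is present, so KulN is inactive.
With repressor JalW bound, *cilH* is not transcribed.
→ *cilH* is OFF.
Melibiose is present, so KepD is active.
With repressor KepD bound, *lomG* is not transcribed.
→ *lomG* is OFF.
Palatinose is absent, so VorM is inactive.
Maltulose is present, so GorJ is inactive.
Required activator VorM is absent, so *bexY* is not transcribed.
So BexY is not produced.
Fumarate is present, so ZorE is inactive.
With no repressor bound, *orvT* is transcribed.
So OrvT is produced and active.
With repressor OrvT bound, *kosH* is not transcribed.
→ *kosH* is OFF.
0 of the 5 genes are transcribed.

0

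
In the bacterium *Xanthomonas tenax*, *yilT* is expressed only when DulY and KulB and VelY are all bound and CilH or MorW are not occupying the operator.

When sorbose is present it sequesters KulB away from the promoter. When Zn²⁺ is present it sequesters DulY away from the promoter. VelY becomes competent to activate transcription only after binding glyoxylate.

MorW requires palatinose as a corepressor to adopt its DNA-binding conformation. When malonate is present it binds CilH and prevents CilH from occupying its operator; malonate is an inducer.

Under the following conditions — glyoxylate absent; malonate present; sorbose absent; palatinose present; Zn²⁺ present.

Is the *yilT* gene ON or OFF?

OFF

Zn²⁺ is present, so DulY is inactive.
Sorbose is absent, so KulB is active.
Glyoxylate is absent, so VelY is inactive.
Malonate is present, so CilH is inactive.
Palatinose is present, so MorW is active.
With repressor MorW bound, *yilT* is not transcribed.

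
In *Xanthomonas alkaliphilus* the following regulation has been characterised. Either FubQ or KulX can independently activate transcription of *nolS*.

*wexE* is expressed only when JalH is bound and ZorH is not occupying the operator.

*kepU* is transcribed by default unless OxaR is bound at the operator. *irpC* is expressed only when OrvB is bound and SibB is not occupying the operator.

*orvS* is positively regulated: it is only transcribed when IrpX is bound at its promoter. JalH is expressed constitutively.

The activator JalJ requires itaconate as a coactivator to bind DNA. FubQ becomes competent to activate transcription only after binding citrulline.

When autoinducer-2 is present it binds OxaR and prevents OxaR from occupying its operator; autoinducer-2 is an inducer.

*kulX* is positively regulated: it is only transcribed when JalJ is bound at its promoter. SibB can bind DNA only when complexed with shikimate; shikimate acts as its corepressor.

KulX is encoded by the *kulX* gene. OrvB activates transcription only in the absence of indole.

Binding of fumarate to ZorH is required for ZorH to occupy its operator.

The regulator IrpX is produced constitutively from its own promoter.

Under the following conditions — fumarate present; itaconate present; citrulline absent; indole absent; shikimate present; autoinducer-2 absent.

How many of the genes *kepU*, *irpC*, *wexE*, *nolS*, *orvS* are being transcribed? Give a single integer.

Autoinducer-2 is absent, so OxaR is active.
With repressor OxaR bound, *kepU* is not transcribed.
→ *kepU* is OFF.
Indole is absent, so OrvB is active.
Shikimate is present, so SibB is active.
With repressor SibB bound, *irpC* is not transcribed.
→ *irpC* is OFF.
Fumarate is present, so ZorH is active.
JalH is produced constitutively and is active.
With repressor ZorH bound, *wexE* is not transcribed.
→ *wexE* is OFF.
Citrulline is absent, so FubQ is inactive.
Itaconate is present, so JalJ is active.
No repressor is bound and JalJ is active, so *kulX* is transcribed.
So KulX is produced and active.
Activator KulX is present, so *nolS* is transcribed.
→ *nolS* is ON.
IrpX is produced constitutively and is active.
No repressor is bound and IrpX is active, so *orvS* is transcribed.
→ *orvS* is ON.
2 of the 5 genes are transcribed.

2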